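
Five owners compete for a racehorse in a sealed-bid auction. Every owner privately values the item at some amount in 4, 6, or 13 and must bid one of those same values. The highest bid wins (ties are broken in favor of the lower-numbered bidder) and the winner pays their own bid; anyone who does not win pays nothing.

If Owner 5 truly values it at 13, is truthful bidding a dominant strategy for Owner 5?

No

Consider the case where Owner 1 bids 4, Owner 2 bids 4, Owner 3 bids 4 and Owner 4 bids 4.
Truthful bid 13: wins, pays 13, utility 13 - 13 = 0.
Bid 6 instead: wins, pays 6, utility 13 - 6 = 7.
Since 7 > 0, bidding 6 is strictly better here, so truthful bidding is not dominant.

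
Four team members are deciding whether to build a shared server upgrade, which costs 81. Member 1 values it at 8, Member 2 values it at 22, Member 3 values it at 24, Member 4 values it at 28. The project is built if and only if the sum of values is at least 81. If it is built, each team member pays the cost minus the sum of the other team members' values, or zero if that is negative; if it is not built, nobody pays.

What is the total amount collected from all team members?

Total value 82 ≥ cost 81, so it is built.
Member 1: others sum to 74; max(0, 81 - 74) = 7.
Member 2: others sum to 60; max(0, 81 - 60) = 21.
Member 3: others sum to 58; max(0, 81 - 58) = 23.
Member 4: others sum to 54; max(0, 81 - 54) = 27.
Total collected = 7 + 21 + 23 + 27 = 78.

78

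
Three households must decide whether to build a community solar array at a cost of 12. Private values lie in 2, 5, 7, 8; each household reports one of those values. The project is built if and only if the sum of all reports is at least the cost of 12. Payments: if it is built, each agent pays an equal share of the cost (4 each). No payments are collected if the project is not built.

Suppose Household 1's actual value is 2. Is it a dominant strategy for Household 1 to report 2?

Yes

Check each profile of the others' reports and compare truth against every alternative report.
Others report (2, 5): truth gives 0, best alternative gives -2.
Others report (2, 7): truth gives 0, best alternative gives -2.
Others report (5, 2): truth gives 0, best alternative gives -2.
Others report (7, 2): truth gives 0, best alternative gives -2.
Others report (2, 8): truth gives -2, best alternative gives -2.
Others report (5, 5): truth gives -2, best alternative gives -2.
(Remaining 10 profiles checked similarly; truth is weakly best in each.)
In every case the truthful report is at least as good as any alternative, so it is a dominant strategy.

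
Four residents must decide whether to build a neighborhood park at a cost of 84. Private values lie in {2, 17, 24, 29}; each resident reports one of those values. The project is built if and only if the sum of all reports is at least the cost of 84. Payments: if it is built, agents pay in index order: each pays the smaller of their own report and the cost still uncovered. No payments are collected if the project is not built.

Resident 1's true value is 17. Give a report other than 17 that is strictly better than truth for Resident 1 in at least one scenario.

2

Suppose Resident 2 reports 24, Resident 3 reports 29 and Resident 4 reports 29.
Report 17: project built, pays 17, utility 17 - 17 = 0.
Report 2: project built, pays 2, utility 17 - 2 = 15.
So reporting 2 beats truth here (15 > 0).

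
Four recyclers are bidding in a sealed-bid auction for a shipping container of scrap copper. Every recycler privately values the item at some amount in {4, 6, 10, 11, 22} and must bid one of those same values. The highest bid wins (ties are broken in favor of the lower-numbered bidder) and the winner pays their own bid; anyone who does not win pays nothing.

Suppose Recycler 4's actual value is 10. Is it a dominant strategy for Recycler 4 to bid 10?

No

Consider the case where Recycler 1 bids 4, Recycler 2 bids 4 and Recycler 3 bids 4.
Truthful bid 10: wins, pays 10, utility 10 - 10 = 0.
Bid 6 instead: wins, pays 6, utility 10 - 6 = 4.
Since 4 > 0, bidding 6 is strictly better here, so truthful bidding is not dominant.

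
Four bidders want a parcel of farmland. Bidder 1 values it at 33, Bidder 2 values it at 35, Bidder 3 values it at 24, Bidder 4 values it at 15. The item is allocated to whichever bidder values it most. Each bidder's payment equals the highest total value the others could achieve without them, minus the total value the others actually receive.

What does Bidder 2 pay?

Bidder 2 has the highest value and receives the item.
Without Bidder 2, the item would go to the next-highest value, 33, so the others could achieve 33.
With Bidder 2 present and winning, the others receive nothing, so their total is 0.
Payment = 33 - 0 = 33.

33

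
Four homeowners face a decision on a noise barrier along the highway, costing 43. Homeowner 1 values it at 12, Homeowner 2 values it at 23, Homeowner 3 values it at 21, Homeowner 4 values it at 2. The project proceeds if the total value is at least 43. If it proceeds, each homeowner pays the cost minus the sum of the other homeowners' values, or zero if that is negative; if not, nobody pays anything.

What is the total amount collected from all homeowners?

Total value 58 ≥ cost 43, so it is built.
Homeowner 1: others sum to 46; max(0, 43 - 46) = 0.
Homeowner 2: others sum to 35; max(0, 43 - 35) = 8.
Homeowner 3: others sum to 37; max(0, 43 - 37) = 6.
Homeowner 4: others sum to 56; max(0, 43 - 56) = 0.
Total collected = 0 + 8 + 6 + 0 = 14.

14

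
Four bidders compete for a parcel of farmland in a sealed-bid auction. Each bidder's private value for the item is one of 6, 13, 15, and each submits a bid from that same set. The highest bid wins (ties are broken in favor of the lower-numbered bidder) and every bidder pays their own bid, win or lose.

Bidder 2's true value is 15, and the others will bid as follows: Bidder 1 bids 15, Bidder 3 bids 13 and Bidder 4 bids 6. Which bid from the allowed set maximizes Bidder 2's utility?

Bid 6: loses but pays 6, utility -6.
Bid 13: loses but pays 13, utility -13.
Bid 15: loses but pays 15, utility -15.
The best choice is 6 with utility -6.

6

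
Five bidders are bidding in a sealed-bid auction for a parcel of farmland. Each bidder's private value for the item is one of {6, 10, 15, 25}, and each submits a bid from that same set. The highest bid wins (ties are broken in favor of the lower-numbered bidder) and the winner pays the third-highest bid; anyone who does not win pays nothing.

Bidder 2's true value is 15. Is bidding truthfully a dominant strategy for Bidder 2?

Consider the case where Bidder 1 bids 6, Bidder 3 bids 6, Bidder 4 bids 6 and Bidder 5 bids 25.
Truthful bid 15: loses, pays 0, utility 0.
Bid 25 instead: wins, pays 6, utility 15 - 6 = 9.
Since 9 > 0, bidding 25 is strictly better here, so truthful bidding is not dominant.

No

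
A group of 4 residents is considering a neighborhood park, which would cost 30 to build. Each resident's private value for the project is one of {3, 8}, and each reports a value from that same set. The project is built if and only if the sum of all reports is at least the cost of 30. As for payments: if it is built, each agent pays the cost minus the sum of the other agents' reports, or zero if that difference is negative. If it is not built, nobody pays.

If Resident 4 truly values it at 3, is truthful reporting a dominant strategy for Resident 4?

Yes

Check each profile of the others' reports and compare truth against every alternative report.
Others report (8, 8, 8): truth gives 0, best alternative gives -3.
Others report (3, 3, 3): truth gives 0, best alternative gives 0.
Others report (3, 3, 8): truth gives 0, best alternative gives 0.
Others report (3, 8, 3): truth gives 0, best alternative gives 0.
Others report (3, 8, 8): truth gives 0, best alternative gives 0.
Others report (8, 3, 3): truth gives 0, best alternative gives 0.
(Remaining 2 profiles checked similarly; truth is weakly best in each.)
In every case the truthful report is at least as good as any alternative, so it is a dominant strategy.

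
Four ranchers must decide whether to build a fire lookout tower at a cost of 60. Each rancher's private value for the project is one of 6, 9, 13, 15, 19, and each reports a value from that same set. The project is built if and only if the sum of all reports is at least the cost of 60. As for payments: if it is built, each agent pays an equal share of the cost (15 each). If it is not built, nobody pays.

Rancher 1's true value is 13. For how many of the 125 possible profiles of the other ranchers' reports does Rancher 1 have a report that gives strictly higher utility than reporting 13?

18

Others report (9, 19, 19): truth gives -2; report 6 gives 0 > -2. Violating.
Others report (13, 15, 19): truth gives -2; report 6 gives 0 > -2. Violating.
Others report (13, 19, 15): truth gives -2; report 6 gives 0 > -2. Violating.
Others report (13, 19, 19): truth gives -2; report 6 gives 0 > -2. Violating.
Others report (6, 6, 6): truth gives 0; no alternative beats it.
Others report (6, 6, 9): truth gives 0; no alternative beats it.
(Checking all 125 profiles: 18 have a profitable deviation, 107 do not.)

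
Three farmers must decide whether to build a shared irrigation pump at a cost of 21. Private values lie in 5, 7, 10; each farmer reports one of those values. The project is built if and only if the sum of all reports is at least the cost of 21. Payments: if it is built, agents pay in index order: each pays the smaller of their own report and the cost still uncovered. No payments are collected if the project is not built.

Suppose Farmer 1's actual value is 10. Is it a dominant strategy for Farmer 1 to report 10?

Consider the case where Farmer 2 reports 5 and Farmer 3 reports 10.
Truthful report 10: project built, pays 10, utility 10 - 10 = 0.
Report 7 instead: project built, pays 7, utility 10 - 7 = 3.
Since 3 > 0, reporting 7 is strictly better here, so truthful reporting is not dominant.

No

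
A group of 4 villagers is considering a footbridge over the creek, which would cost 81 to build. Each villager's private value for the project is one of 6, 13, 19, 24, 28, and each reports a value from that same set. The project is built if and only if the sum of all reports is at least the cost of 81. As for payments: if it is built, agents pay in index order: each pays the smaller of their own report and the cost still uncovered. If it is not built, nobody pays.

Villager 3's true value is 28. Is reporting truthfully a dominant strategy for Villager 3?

Consider the case where Villager 1 reports 6, Villager 2 reports 24 and Villager 4 reports 28.
Truthful report 28: project built, pays 28, utility 28 - 28 = 0.
Report 24 instead: project built, pays 24, utility 28 - 24 = 4.
Since 4 > 0, reporting 24 is strictly better here, so truthful reporting is not dominant.

No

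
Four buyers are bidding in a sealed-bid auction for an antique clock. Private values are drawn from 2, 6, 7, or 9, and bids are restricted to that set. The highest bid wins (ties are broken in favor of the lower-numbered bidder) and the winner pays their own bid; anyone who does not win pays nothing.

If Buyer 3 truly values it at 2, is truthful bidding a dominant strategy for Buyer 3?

Check each profile of the others' bids and compare truth against every alternative bid.
Others bid (2, 2, 2): truth gives 0, best alternative gives -4.
Others bid (2, 2, 6): truth gives 0, best alternative gives -4.
Others bid (2, 2, 7): truth gives 0, best alternative gives 0.
Others bid (2, 2, 9): truth gives 0, best alternative gives 0.
Others bid (2, 6, 2): truth gives 0, best alternative gives 0.
Others bid (2, 6, 6): truth gives 0, best alternative gives 0.
(Remaining 58 profiles checked similarly; truth is weakly best in each.)
In every case the truthful bid is at least as good as any alternative, so it is a dominant strategy.

Yes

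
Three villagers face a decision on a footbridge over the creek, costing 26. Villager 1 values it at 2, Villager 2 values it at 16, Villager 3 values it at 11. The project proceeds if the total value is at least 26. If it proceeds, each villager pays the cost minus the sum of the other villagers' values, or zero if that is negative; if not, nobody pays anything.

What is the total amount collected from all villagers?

21

Total value 29 ≥ cost 26, so it is built.
Villager 1: others sum to 27; max(0, 26 - 27) = 0.
Villager 2: others sum to 13; max(0, 26 - 13) = 13.
Villager 3: others sum to 18; max(0, 26 - 18) = 8.
Total collected = 0 + 13 + 8 = 21.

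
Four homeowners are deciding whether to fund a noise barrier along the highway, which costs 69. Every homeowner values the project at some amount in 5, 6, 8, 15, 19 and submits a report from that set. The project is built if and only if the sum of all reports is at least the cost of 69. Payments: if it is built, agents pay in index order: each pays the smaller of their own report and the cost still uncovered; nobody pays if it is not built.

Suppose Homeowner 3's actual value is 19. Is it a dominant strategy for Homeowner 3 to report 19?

No

Consider the case where Homeowner 1 reports 19, Homeowner 2 reports 19 and Homeowner 4 reports 19.
Truthful report 19: project built, pays 19, utility 19 - 19 = 0.
Report 15 instead: project built, pays 15, utility 19 - 15 = 4.
Since 4 > 0, reporting 15 is strictly better here, so truthful reporting is not dominant.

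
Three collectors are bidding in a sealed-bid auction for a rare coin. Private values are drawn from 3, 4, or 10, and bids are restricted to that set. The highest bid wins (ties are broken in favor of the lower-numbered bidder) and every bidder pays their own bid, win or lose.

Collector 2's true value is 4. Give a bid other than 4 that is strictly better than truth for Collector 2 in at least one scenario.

Suppose Collector 1 bids 3 and Collector 3 bids 10.
Bid 4: loses but pays 4, utility -4.
Bid 3: loses but pays 3, utility -3.
So bidding 3 beats truth here (-3 > -4).

3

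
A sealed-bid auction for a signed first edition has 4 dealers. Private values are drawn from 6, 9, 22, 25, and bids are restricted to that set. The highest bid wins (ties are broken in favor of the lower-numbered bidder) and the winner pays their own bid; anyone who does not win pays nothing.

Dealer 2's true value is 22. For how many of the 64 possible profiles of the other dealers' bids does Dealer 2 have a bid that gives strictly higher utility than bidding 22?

4

Others bid (6, 6, 6): truth gives 0; bid 9 gives 13 > 0. Violating.
Others bid (6, 6, 9): truth gives 0; bid 9 gives 13 > 0. Violating.
Others bid (6, 9, 6): truth gives 0; bid 9 gives 13 > 0. Violating.
Others bid (6, 9, 9): truth gives 0; bid 9 gives 13 > 0. Violating.
Others bid (6, 6, 22): truth gives 0; no alternative beats it.
Others bid (6, 6, 25): truth gives 0; no alternative beats it.
(Checking all 64 profiles: 4 have a profitable deviation, 60 do not.)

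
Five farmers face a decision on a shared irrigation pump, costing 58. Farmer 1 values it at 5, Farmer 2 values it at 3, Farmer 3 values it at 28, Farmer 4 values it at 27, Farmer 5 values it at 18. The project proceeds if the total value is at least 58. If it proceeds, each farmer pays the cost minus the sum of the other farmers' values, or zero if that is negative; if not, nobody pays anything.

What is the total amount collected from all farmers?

9

Total value 81 ≥ cost 58, so it is built.
Farmer 1: others sum to 76; max(0, 58 - 76) = 0.
Farmer 2: others sum to 78; max(0, 58 - 78) = 0.
Farmer 3: others sum to 53; max(0, 58 - 53) = 5.
Farmer 4: others sum to 54; max(0, 58 - 54) = 4.
Farmer 5: others sum to 63; max(0, 58 - 63) = 0.
Total collected = 0 + 0 + 5 + 4 + 0 = 9.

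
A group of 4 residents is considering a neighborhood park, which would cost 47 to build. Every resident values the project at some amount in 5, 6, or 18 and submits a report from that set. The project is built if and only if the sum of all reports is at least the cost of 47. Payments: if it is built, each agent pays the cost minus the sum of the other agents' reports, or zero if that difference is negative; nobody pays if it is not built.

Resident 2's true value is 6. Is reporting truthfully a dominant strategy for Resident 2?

Check each profile of the others' reports and compare truth against every alternative report.
Others report (18, 18, 18): truth gives 6, best alternative gives 6.
Others report (6, 18, 18): truth gives 1, best alternative gives 1.
Others report (18, 6, 18): truth gives 1, best alternative gives 1.
Others report (18, 18, 6): truth gives 1, best alternative gives 1.
Others report (5, 5, 5): truth gives 0, best alternative gives 0.
Others report (5, 5, 6): truth gives 0, best alternative gives 0.
(Remaining 21 profiles checked similarly; truth is weakly best in each.)
In every case the truthful report is at least as good as any alternative, so it is a dominant strategy.

Yes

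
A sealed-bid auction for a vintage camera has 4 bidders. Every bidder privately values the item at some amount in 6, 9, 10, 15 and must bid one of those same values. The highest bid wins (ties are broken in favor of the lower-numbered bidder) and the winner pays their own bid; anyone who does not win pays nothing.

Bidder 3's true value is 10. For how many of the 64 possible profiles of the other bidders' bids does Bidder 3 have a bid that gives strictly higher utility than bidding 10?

Others bid (6, 6, 6): truth gives 0; bid 9 gives 1 > 0. Violating.
Others bid (6, 6, 9): truth gives 0; bid 9 gives 1 > 0. Violating.
Others bid (6, 6, 10): truth gives 0; no alternative beats it.
Others bid (6, 6, 15): truth gives 0; no alternative beats it.
(Checking all 64 profiles: 2 have a profitable deviation, 62 do not.)

2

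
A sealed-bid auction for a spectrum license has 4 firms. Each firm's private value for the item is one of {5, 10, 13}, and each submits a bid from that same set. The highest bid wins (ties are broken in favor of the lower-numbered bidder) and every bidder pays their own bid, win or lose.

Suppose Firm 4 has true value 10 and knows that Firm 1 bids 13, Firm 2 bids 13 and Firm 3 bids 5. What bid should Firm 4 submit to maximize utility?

Bid 5: loses but pays 5, utility -5.
Bid 10: loses but pays 10, utility -10.
Bid 13: loses but pays 13, utility -13.
The best choice is 5 with utility -5.

5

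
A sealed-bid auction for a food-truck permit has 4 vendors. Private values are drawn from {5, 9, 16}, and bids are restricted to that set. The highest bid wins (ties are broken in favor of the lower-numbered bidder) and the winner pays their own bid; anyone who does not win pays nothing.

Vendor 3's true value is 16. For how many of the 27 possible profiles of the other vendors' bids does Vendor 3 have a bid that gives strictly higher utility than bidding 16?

Others bid (5, 5, 5): truth gives 0; bid 9 gives 7 > 0. Violating.
Others bid (5, 5, 9): truth gives 0; bid 9 gives 7 > 0. Violating.
Others bid (5, 5, 16): truth gives 0; no alternative beats it.
Others bid (5, 9, 5): truth gives 0; no alternative beats it.
(Checking all 27 profiles: 2 have a profitable deviation, 25 do not.)

2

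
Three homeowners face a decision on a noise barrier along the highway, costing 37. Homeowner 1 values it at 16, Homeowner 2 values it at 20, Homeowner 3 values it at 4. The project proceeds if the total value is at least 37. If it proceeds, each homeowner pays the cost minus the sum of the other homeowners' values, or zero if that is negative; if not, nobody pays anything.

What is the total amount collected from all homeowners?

31

Total value 40 ≥ cost 37, so it is built.
Homeowner 1: others sum to 24; max(0, 37 - 24) = 13.
Homeowner 2: others sum to 20; max(0, 37 - 20) = 17.
Homeowner 3: others sum to 36; max(0, 37 - 36) = 1.
Total collected = 13 + 17 + 1 = 31.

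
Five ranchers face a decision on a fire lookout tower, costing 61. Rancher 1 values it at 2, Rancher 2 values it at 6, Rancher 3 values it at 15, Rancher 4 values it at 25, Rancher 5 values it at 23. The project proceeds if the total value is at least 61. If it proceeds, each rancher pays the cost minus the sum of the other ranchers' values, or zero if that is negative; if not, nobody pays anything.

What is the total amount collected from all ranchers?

33

Total value 71 ≥ cost 61, so it is built.
Rancher 1: others sum to 69; max(0, 61 - 69) = 0.
Rancher 2: others sum to 65; max(0, 61 - 65) = 0.
Rancher 3: others sum to 56; max(0, 61 - 56) = 5.
Rancher 4: others sum to 46; max(0, 61 - 46) = 15.
Rancher 5: others sum to 48; max(0, 61 - 48) = 13.
Total collected = 0 + 0 + 5 + 15 + 13 = 33.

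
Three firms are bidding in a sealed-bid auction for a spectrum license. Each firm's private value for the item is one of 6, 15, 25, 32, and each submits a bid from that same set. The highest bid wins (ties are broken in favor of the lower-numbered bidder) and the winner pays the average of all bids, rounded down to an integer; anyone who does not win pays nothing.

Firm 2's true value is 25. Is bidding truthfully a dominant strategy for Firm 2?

Consider the case where Firm 1 bids 6 and Firm 3 bids 6.
Truthful bid 25: wins, pays 12, utility 25 - 12 = 13.
Bid 15 instead: wins, pays 9, utility 25 - 9 = 16.
Since 16 > 13, bidding 15 is strictly better here, so truthful bidding is not dominant.

No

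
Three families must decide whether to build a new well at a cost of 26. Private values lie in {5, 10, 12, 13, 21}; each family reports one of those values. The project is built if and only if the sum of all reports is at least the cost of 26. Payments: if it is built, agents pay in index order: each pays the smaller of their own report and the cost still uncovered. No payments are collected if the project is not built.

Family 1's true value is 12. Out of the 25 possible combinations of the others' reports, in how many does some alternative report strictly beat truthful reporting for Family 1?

Others report (5, 12): truth gives 0; report 10 gives 2 > 0. Violating.
Others report (5, 13): truth gives 0; report 10 gives 2 > 0. Violating.
Others report (5, 21): truth gives 0; report 5 gives 7 > 0. Violating.
Others report (10, 10): truth gives 0; report 10 gives 2 > 0. Violating.
Others report (5, 5): truth gives 0; no alternative beats it.
Others report (5, 10): truth gives 0; no alternative beats it.
(Checking all 25 profiles: 22 have a profitable deviation, 3 do not.)

22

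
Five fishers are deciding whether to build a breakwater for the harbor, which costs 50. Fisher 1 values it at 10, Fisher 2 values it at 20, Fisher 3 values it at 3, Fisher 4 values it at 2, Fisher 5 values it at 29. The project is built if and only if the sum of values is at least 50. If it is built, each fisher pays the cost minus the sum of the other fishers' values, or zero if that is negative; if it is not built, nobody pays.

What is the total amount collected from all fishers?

21

Total value 64 ≥ cost 50, so it is built.
Fisher 1: others sum to 54; max(0, 50 - 54) = 0.
Fisher 2: others sum to 44; max(0, 50 - 44) = 6.
Fisher 3: others sum to 61; max(0, 50 - 61) = 0.
Fisher 4: others sum to 62; max(0, 50 - 62) = 0.
Fisher 5: others sum to 35; max(0, 50 - 35) = 15.
Total collected = 0 + 6 + 0 + 0 + 15 = 21.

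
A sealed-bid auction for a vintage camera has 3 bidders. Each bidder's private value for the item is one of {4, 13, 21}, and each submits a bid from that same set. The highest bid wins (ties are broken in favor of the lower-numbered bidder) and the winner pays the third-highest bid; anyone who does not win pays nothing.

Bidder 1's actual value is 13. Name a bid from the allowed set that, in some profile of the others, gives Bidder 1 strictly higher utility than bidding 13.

21

Suppose Bidder 2 bids 4 and Bidder 3 bids 21.
Bid 13: loses, pays 0, utility 0.
Bid 21: wins, pays 4, utility 13 - 4 = 9.
So bidding 21 beats truth here (9 > 0).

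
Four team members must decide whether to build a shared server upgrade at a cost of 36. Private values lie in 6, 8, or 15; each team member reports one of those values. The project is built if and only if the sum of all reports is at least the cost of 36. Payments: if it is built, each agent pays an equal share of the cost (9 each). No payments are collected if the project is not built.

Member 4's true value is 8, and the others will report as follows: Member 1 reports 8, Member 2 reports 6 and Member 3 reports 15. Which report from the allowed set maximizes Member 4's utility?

6

Report 6: project not built, utility 0.
Report 8: project built, pays 9, utility 8 - 9 = -1.
Report 15: project built, pays 9, utility 8 - 9 = -1.
The best choice is 6 with utility 0.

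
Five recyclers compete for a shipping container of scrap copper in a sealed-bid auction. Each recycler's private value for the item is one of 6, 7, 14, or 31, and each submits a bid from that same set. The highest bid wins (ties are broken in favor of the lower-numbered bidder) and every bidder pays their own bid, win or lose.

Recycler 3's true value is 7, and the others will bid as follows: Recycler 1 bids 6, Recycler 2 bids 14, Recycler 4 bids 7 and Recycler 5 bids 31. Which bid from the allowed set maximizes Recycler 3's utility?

Bid 6: loses but pays 6, utility -6.
Bid 7: loses but pays 7, utility -7.
Bid 14: loses but pays 14, utility -14.
Bid 31: wins, pays 31, utility 7 - 31 = -24.
The best choice is 6 with utility -6.

6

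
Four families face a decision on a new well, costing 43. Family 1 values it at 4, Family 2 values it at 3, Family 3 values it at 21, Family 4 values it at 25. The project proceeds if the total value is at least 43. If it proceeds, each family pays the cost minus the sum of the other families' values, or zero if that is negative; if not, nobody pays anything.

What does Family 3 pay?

11

Total value 53 ≥ cost 43, so the project is built.
The other families' values sum to 32.
Cost minus that sum is 43 - 32 = 11.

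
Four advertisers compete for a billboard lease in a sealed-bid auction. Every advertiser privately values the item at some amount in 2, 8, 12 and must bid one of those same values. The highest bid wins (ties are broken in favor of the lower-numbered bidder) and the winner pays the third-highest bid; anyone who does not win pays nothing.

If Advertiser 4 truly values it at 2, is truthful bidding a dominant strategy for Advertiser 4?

Yes

Check each profile of the others' bids and compare truth against every alternative bid.
Others bid (2, 2, 2): truth gives 0, best alternative gives 0.
Others bid (2, 2, 8): truth gives 0, best alternative gives 0.
Others bid (2, 2, 12): truth gives 0, best alternative gives 0.
Others bid (2, 8, 2): truth gives 0, best alternative gives 0.
Others bid (2, 8, 8): truth gives 0, best alternative gives 0.
Others bid (2, 8, 12): truth gives 0, best alternative gives 0.
(Remaining 21 profiles checked similarly; truth is weakly best in each.)
In every case the truthful bid is at least as good as any alternative, so it is a dominant strategy.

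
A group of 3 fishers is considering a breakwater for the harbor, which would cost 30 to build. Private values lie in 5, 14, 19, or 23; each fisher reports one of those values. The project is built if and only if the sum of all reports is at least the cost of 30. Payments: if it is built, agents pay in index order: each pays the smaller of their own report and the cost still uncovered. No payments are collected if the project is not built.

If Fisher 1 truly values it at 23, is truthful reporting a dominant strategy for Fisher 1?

No

Consider the case where Fisher 2 reports 5 and Fisher 3 reports 14.
Truthful report 23: project built, pays 23, utility 23 - 23 = 0.
Report 14 instead: project built, pays 14, utility 23 - 14 = 9.
Since 9 > 0, reporting 14 is strictly better here, so truthful reporting is not dominant.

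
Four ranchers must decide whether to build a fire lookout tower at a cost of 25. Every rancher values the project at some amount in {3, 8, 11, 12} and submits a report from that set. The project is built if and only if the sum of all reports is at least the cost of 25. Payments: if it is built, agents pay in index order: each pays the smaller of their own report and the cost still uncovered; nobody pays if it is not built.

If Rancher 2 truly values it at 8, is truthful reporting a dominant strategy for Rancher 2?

No

Consider the case where Rancher 1 reports 3, Rancher 3 reports 8 and Rancher 4 reports 11.
Truthful report 8: project built, pays 8, utility 8 - 8 = 0.
Report 3 instead: project built, pays 3, utility 8 - 3 = 5.
Since 5 > 0, reporting 3 is strictly better here, so truthful reporting is not dominant.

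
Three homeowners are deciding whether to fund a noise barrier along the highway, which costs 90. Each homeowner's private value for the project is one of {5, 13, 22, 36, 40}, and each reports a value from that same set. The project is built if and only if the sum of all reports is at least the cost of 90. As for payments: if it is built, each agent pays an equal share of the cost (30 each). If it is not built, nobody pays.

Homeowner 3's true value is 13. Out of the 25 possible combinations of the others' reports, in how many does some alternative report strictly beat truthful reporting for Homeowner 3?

1

Others report (40, 40): truth gives -17; report 5 gives 0 > -17. Violating.
Others report (5, 5): truth gives 0; no alternative beats it.
Others report (5, 13): truth gives 0; no alternative beats it.
(Checking all 25 profiles: 1 has a profitable deviation, 24 do not.)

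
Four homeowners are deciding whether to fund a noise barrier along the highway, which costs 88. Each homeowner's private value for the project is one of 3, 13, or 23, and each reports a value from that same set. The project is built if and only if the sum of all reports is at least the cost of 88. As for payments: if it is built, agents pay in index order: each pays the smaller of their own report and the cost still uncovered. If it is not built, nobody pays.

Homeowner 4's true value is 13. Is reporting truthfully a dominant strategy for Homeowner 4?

Check each profile of the others' reports and compare truth against every alternative report.
Others report (3, 3, 3): truth gives 0, best alternative gives 0.
Others report (3, 3, 13): truth gives 0, best alternative gives 0.
Others report (3, 3, 23): truth gives 0, best alternative gives 0.
Others report (3, 13, 3): truth gives 0, best alternative gives 0.
Others report (3, 13, 13): truth gives 0, best alternative gives 0.
Others report (3, 13, 23): truth gives 0, best alternative gives 0.
(Remaining 21 profiles checked similarly; truth is weakly best in each.)
In every case the truthful report is at least as good as any alternative, so it is a dominant strategy.

Yes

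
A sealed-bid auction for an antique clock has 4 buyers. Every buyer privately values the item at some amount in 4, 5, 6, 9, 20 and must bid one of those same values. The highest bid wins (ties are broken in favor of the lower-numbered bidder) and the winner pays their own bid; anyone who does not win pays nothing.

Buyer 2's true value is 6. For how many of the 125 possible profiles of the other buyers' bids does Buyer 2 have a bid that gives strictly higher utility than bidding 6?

Others bid (4, 4, 4): truth gives 0; bid 5 gives 1 > 0. Violating.
Others bid (4, 4, 5): truth gives 0; bid 5 gives 1 > 0. Violating.
Others bid (4, 5, 4): truth gives 0; bid 5 gives 1 > 0. Violating.
Others bid (4, 5, 5): truth gives 0; bid 5 gives 1 > 0. Violating.
Others bid (4, 4, 6): truth gives 0; no alternative beats it.
Others bid (4, 4, 9): truth gives 0; no alternative beats it.
(Checking all 125 profiles: 4 have a profitable deviation, 121 do not.)

4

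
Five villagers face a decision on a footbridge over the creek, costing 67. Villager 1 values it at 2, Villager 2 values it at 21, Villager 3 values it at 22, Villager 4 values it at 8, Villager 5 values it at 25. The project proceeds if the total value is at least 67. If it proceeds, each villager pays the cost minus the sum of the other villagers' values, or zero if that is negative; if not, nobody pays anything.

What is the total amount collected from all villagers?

35

Total value 78 ≥ cost 67, so it is built.
Villager 1: others sum to 76; max(0, 67 - 76) = 0.
Villager 2: others sum to 57; max(0, 67 - 57) = 10.
Villager 3: others sum to 56; max(0, 67 - 56) = 11.
Villager 4: others sum to 70; max(0, 67 - 70) = 0.
Villager 5: others sum to 53; max(0, 67 - 53) = 14.
Total collected = 0 + 10 + 11 + 0 + 14 = 35.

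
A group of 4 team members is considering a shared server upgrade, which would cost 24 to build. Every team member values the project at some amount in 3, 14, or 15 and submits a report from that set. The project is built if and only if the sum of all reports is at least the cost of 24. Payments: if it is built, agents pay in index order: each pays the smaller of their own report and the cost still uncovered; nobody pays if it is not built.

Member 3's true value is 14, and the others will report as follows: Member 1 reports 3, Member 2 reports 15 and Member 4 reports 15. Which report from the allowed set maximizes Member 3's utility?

Report 3: project built, pays 3, utility 14 - 3 = 11.
Report 14: project built, pays 6, utility 14 - 6 = 8.
Report 15: project built, pays 6, utility 14 - 6 = 8.
The best choice is 3 with utility 11.

3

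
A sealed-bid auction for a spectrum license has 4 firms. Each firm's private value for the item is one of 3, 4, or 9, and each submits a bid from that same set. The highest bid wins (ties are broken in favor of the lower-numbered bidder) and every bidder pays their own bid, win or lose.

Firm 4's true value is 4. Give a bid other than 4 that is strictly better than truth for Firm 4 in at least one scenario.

3

Suppose Firm 1 bids 3, Firm 2 bids 3 and Firm 3 bids 4.
Bid 4: loses but pays 4, utility -4.
Bid 3: loses but pays 3, utility -3.
So bidding 3 beats truth here (-3 > -4).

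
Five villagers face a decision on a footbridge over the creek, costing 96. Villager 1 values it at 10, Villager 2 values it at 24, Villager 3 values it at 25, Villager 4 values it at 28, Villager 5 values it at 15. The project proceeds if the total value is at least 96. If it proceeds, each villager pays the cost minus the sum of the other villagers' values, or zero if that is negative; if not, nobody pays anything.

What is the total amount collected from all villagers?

Total value 102 ≥ cost 96, so it is built.
Villager 1: others sum to 92; max(0, 96 - 92) = 4.
Villager 2: others sum to 78; max(0, 96 - 78) = 18.
Villager 3: others sum to 77; max(0, 96 - 77) = 19.
Villager 4: others sum to 74; max(0, 96 - 74) = 22.
Villager 5: others sum to 87; max(0, 96 - 87) = 9.
Total collected = 4 + 18 + 19 + 22 + 9 = 72.

72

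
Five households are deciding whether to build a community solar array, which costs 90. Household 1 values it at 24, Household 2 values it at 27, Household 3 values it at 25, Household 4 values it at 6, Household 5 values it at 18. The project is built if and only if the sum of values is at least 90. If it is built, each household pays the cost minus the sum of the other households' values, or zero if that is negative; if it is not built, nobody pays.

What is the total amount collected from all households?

54

Total value 100 ≥ cost 90, so it is built.
Household 1: others sum to 76; max(0, 90 - 76) = 14.
Household 2: others sum to 73; max(0, 90 - 73) = 17.
Household 3: others sum to 75; max(0, 90 - 75) = 15.
Household 4: others sum to 94; max(0, 90 - 94) = 0.
Household 5: others sum to 82; max(0, 90 - 82) = 8.
Total collected = 14 + 17 + 15 + 0 + 8 = 54.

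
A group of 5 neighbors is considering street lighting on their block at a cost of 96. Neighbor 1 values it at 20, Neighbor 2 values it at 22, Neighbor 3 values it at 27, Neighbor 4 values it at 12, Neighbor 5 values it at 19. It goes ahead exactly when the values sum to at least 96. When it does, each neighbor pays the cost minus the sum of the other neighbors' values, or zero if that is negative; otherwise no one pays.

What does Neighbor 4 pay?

8

Total value 100 ≥ cost 96, so the project is built.
The other neighbors' values sum to 88.
Cost minus that sum is 96 - 88 = 8.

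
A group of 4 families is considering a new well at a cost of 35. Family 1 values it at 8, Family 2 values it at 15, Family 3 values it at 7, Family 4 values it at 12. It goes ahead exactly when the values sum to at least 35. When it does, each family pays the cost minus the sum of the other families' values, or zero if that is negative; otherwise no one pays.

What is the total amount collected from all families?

Total value 42 ≥ cost 35, so it is built.
Family 1: others sum to 34; max(0, 35 - 34) = 1.
Family 2: others sum to 27; max(0, 35 - 27) = 8.
Family 3: others sum to 35; max(0, 35 - 35) = 0.
Family 4: others sum to 30; max(0, 35 - 30) = 5.
Total collected = 1 + 8 + 0 + 5 = 14.

14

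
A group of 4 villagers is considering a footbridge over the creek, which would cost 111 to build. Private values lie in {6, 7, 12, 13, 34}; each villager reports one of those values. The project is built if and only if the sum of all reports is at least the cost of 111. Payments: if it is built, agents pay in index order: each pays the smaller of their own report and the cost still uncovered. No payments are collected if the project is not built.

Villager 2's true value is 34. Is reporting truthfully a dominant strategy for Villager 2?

No

Consider the case where Villager 1 reports 34, Villager 3 reports 34 and Villager 4 reports 34.
Truthful report 34: project built, pays 34, utility 34 - 34 = 0.
Report 12 instead: project built, pays 12, utility 34 - 12 = 22.
Since 22 > 0, reporting 12 is strictly better here, so truthful reporting is not dominant.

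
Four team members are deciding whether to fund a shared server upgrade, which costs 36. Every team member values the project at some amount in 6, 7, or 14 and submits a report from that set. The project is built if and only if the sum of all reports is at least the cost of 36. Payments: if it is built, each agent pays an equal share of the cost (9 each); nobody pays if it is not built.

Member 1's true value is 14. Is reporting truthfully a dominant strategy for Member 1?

Check each profile of the others' reports and compare truth against every alternative report.
Others report (6, 6, 14): truth gives 5, best alternative gives 0.
Others report (6, 7, 14): truth gives 5, best alternative gives 0.
Others report (6, 14, 6): truth gives 5, best alternative gives 0.
Others report (6, 14, 7): truth gives 5, best alternative gives 0.
Others report (7, 6, 14): truth gives 5, best alternative gives 0.
Others report (7, 7, 14): truth gives 5, best alternative gives 0.
(Remaining 21 profiles checked similarly; truth is weakly best in each.)
In every case the truthful report is at least as good as any alternative, so it is a dominant strategy.

Yes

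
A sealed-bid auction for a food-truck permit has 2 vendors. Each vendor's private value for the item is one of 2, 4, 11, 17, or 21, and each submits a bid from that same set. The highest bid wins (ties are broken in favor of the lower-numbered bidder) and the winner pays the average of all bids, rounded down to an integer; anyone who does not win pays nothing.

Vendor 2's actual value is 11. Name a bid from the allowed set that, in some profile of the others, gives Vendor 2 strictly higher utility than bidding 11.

4

Suppose Vendor 1 bids 2.
Bid 11: wins, pays 6, utility 11 - 6 = 5.
Bid 4: wins, pays 3, utility 11 - 3 = 8.
So bidding 4 beats truth here (8 > 5).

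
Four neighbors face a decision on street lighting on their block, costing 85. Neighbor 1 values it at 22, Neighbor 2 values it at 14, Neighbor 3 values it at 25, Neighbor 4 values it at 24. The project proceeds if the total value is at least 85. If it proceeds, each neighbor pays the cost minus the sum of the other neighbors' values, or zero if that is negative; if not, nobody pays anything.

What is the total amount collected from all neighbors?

85

Total value 85 ≥ cost 85, so it is built.
Neighbor 1: others sum to 63; max(0, 85 - 63) = 22.
Neighbor 2: others sum to 71; max(0, 85 - 71) = 14.
Neighbor 3: others sum to 60; max(0, 85 - 60) = 25.
Neighbor 4: others sum to 61; max(0, 85 - 61) = 24.
Total collected = 22 + 14 + 25 + 24 = 85.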